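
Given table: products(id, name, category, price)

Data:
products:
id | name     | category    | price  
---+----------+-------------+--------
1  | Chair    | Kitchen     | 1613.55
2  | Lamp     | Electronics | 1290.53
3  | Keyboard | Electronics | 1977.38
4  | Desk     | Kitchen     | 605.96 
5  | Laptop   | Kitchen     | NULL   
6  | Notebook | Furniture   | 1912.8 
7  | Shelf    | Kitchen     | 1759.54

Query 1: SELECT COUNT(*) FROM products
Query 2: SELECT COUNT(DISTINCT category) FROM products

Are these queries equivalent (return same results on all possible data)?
No, not equivalent

Query 1 returns: [(7,)]
Query 2 returns: [(3,)]

Reason: COUNT(*) counts rows, COUNT(DISTINCT category) counts unique categorys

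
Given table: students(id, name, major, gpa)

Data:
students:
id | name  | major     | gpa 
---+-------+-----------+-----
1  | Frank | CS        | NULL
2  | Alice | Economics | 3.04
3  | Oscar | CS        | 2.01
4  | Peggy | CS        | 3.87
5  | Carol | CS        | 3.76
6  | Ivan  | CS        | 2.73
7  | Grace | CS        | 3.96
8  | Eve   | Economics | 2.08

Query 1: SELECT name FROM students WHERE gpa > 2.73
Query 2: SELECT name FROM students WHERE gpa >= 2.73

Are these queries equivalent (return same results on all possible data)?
No, not equivalent

Query 1 returns: [('Alice',), ('Peggy',), ('Carol',), ('Grace',)]
Query 2 returns: [('Alice',), ('Peggy',), ('Carol',), ('Ivan',), ('Grace',)]

Reason: > vs >= gives different results when gpa = 2.73 exists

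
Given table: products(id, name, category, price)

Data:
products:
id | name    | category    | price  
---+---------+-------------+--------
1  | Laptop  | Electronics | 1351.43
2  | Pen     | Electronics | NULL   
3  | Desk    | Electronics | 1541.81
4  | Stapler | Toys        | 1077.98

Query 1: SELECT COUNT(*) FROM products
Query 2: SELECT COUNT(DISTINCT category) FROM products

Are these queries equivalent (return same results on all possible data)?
No, not equivalent

Query 1 returns: [(4,)]
Query 2 returns: [(2,)]

Reason: COUNT(*) counts rows, COUNT(DISTINCT category) counts unique categorys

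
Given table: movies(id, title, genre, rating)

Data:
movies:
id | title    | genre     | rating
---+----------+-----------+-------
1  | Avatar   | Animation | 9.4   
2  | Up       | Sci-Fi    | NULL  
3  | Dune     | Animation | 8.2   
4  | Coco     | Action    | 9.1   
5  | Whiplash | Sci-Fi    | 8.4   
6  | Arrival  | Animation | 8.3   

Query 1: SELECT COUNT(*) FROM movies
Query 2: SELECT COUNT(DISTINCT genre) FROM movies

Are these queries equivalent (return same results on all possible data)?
No, not equivalent

Query 1 returns: [(6,)]
Query 2 returns: [(3,)]

Reason: COUNT(*) counts rows, COUNT(DISTINCT genre) counts unique genres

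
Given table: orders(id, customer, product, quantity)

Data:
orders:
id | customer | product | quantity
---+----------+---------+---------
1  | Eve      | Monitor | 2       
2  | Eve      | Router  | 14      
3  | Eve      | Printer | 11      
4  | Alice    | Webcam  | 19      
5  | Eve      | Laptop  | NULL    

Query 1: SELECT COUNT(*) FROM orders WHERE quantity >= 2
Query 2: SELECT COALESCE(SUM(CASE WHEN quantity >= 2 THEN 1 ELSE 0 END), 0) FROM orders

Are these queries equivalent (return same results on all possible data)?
Yes, equivalent

Both queries return: [(4,)]

Reason: COUNT with WHERE vs conditional SUM (COALESCE handles empty-table NULL)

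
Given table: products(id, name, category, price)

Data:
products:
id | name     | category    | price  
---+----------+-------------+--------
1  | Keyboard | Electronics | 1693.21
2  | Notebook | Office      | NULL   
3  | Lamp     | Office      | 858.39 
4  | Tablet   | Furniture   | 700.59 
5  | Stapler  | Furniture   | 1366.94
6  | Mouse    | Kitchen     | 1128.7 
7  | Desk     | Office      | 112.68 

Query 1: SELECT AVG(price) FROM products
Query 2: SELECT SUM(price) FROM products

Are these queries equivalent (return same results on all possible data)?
No, not equivalent

Query 1 returns: [(976.7516666666667,)]
Query 2 returns: [(5860.51,)]

Reason: AVG vs SUM give different aggregate values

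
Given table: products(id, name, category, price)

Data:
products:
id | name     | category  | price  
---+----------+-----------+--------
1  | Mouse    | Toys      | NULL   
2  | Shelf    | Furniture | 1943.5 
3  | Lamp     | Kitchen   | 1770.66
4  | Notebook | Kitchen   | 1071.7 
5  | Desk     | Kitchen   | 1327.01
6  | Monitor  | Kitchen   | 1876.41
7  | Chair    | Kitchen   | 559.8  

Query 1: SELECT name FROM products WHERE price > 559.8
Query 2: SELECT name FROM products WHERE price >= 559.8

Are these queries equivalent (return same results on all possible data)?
No, not equivalent

Query 1 returns: [('Shelf',), ('Lamp',), ('Notebook',), ('Desk',), ('Monitor',)]
Query 2 returns: [('Shelf',), ('Lamp',), ('Notebook',), ('Desk',), ('Monitor',), ('Chair',)]

Reason: > vs >= gives different results when price = 559.8 exists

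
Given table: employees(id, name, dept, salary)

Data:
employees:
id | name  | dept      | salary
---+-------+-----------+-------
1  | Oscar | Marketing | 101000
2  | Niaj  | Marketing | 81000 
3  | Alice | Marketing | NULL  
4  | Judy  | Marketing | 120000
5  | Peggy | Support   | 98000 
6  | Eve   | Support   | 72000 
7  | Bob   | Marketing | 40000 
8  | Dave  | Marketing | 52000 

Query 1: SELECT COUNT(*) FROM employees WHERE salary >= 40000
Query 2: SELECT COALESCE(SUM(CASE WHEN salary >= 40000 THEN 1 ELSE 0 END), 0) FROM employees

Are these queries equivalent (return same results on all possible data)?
Yes, equivalent

Both queries return: [(7,)]

Reason: COUNT with WHERE vs conditional SUM (COALESCE handles empty-table NULL)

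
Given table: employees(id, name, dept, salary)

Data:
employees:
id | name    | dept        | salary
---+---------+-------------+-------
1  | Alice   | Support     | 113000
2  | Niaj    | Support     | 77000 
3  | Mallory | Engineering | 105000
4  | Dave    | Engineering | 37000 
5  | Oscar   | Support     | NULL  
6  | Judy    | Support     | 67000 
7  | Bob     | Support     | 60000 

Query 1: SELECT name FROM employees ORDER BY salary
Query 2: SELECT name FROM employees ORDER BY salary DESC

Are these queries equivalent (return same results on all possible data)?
No, not equivalent

Query 1 returns: [('Oscar',), ('Dave',), ('Bob',), ('Judy',), ('Niaj',), ('Mallory',), ('Alice',)]
Query 2 returns: [('Alice',), ('Mallory',), ('Niaj',), ('Judy',), ('Bob',), ('Dave',), ('Oscar',)]

Reason: ASC vs DESC gives opposite ordering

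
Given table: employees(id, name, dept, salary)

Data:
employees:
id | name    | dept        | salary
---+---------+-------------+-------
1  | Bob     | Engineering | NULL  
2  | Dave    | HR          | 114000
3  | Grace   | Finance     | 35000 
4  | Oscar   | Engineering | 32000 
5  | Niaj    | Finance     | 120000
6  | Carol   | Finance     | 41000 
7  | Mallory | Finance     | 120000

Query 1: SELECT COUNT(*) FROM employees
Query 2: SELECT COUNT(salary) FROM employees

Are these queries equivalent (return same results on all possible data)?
No, not equivalent

Query 1 returns: [(7,)]
Query 2 returns: [(6,)]

Reason: COUNT(*) includes NULLs, COUNT(column) excludes them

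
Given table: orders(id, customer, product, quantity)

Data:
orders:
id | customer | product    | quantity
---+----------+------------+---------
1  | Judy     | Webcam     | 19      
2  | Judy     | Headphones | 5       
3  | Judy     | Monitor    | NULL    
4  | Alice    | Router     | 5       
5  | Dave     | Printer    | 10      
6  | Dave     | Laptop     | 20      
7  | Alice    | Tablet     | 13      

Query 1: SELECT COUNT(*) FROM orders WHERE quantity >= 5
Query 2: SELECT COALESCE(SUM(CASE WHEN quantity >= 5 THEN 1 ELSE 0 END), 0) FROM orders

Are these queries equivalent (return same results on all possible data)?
Yes, equivalent

Both queries return: [(6,)]

Reason: COUNT with WHERE vs conditional SUM (COALESCE handles empty-table NULL)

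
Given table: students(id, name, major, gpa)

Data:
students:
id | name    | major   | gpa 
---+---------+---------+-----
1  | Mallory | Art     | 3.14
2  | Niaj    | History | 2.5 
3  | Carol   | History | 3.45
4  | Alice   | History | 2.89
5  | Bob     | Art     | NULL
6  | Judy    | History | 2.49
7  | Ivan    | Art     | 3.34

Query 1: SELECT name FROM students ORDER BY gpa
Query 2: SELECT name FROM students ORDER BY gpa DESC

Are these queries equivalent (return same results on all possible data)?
No, not equivalent

Query 1 returns: [('Bob',), ('Judy',), ('Niaj',), ('Alice',), ('Mallory',), ('Ivan',), ('Carol',)]
Query 2 returns: [('Carol',), ('Ivan',), ('Mallory',), ('Alice',), ('Niaj',), ('Judy',), ('Bob',)]

Reason: ASC vs DESC gives opposite ordering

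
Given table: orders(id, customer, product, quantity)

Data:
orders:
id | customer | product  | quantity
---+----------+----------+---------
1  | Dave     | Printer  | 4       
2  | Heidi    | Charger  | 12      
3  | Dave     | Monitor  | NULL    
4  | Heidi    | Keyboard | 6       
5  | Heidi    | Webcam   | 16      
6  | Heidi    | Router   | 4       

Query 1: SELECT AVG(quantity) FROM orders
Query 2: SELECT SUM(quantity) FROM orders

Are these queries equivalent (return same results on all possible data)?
No, not equivalent

Query 1 returns: [(8.4,)]
Query 2 returns: [(42,)]

Reason: AVG vs SUM give different aggregate values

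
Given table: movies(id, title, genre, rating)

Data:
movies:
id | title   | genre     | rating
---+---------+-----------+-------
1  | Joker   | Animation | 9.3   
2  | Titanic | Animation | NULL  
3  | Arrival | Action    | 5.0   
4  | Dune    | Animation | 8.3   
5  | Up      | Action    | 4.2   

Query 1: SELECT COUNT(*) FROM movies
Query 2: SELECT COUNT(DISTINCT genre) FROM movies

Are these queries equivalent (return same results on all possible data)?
No, not equivalent

Query 1 returns: [(5,)]
Query 2 returns: [(2,)]

Reason: COUNT(*) counts rows, COUNT(DISTINCT genre) counts unique genres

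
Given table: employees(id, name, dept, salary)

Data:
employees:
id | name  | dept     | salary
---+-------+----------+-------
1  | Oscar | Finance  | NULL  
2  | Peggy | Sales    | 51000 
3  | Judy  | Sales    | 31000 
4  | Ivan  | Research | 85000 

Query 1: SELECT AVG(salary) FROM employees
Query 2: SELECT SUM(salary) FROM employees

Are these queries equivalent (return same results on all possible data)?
No, not equivalent

Query 1 returns: [(55666.666666666664,)]
Query 2 returns: [(167000,)]

Reason: AVG vs SUM give different aggregate values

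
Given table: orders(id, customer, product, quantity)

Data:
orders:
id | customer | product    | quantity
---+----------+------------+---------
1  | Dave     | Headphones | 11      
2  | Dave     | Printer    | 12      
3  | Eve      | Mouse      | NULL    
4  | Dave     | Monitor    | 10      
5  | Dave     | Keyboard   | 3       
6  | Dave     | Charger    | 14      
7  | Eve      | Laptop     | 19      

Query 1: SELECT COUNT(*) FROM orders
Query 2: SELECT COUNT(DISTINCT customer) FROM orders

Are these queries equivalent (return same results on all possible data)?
No, not equivalent

Query 1 returns: [(7,)]
Query 2 returns: [(2,)]

Reason: COUNT(*) counts rows, COUNT(DISTINCT customer) counts unique customers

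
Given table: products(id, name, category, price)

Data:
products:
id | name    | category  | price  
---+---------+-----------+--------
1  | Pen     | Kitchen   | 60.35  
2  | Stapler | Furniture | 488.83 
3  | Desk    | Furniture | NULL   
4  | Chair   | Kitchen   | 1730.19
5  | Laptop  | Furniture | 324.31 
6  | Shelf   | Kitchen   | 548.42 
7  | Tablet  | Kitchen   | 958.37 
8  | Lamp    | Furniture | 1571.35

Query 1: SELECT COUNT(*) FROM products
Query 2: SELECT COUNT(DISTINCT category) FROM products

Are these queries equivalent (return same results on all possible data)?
No, not equivalent

Query 1 returns: [(8,)]
Query 2 returns: [(2,)]

Reason: COUNT(*) counts rows, COUNT(DISTINCT category) counts unique categorys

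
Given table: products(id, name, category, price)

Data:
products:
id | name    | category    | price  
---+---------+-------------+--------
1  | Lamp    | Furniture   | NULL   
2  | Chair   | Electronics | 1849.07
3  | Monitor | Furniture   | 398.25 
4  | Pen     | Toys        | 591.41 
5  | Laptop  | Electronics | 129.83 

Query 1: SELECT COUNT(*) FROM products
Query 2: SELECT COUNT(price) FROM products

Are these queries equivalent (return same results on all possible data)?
No, not equivalent

Query 1 returns: [(5,)]
Query 2 returns: [(4,)]

Reason: COUNT(*) includes NULLs, COUNT(column) excludes them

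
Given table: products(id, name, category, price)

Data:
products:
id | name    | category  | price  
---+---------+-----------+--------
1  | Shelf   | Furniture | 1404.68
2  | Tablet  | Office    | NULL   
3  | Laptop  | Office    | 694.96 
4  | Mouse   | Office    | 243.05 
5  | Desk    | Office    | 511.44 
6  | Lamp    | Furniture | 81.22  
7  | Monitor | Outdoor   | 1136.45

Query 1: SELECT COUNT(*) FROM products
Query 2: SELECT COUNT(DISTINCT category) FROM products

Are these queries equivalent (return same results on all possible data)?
No, not equivalent

Query 1 returns: [(7,)]
Query 2 returns: [(3,)]

Reason: COUNT(*) counts rows, COUNT(DISTINCT category) counts unique categorys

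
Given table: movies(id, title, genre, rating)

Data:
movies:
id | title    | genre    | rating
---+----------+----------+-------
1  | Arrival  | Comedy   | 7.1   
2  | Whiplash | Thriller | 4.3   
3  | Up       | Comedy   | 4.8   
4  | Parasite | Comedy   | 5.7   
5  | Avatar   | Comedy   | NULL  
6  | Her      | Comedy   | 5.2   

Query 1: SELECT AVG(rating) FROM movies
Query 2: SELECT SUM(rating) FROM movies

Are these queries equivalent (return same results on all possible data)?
No, not equivalent

Query 1 returns: [(5.42,)]
Query 2 returns: [(27.1,)]

Reason: AVG vs SUM give different aggregate values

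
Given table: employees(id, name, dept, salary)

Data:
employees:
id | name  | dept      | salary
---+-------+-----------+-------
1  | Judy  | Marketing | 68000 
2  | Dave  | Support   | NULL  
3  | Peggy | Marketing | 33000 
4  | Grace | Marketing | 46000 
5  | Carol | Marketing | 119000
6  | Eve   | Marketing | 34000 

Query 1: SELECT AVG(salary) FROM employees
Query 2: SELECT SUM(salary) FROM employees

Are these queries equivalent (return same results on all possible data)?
No, not equivalent

Query 1 returns: [(60000.0,)]
Query 2 returns: [(300000,)]

Reason: AVG vs SUM give different aggregate values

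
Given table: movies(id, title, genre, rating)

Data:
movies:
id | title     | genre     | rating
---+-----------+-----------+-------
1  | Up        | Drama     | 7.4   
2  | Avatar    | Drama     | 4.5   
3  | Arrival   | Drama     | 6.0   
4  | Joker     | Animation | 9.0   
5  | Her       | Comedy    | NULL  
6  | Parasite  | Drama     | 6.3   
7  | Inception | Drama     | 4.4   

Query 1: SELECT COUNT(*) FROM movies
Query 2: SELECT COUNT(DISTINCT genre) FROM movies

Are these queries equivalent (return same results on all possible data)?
No, not equivalent

Query 1 returns: [(7,)]
Query 2 returns: [(3,)]

Reason: COUNT(*) counts rows, COUNT(DISTINCT genre) counts unique genres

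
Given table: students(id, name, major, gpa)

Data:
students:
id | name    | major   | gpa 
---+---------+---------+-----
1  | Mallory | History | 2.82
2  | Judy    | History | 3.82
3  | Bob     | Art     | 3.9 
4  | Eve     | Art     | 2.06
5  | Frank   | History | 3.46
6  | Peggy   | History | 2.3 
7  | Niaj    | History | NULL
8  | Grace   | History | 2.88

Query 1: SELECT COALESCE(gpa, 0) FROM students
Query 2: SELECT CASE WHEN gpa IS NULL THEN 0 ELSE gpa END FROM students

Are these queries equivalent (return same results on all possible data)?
Yes, equivalent

Both queries return: [(0,), (2.06,), (2.3,), (2.82,), (2.88,), (3.46,), (3.82,), (3.9,)]

Reason: COALESCE vs CASE for NULL handling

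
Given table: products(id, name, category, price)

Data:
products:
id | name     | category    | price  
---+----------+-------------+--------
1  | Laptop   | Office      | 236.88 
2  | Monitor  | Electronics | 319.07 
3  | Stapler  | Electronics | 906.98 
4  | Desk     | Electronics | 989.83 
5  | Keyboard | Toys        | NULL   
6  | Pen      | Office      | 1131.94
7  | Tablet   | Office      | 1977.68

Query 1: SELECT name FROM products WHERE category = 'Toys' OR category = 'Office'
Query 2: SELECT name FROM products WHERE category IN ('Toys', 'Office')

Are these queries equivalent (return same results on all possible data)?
Yes, equivalent

Both queries return: [('Keyboard',), ('Laptop',), ('Pen',), ('Tablet',)]

Reason: OR vs IN are equivalent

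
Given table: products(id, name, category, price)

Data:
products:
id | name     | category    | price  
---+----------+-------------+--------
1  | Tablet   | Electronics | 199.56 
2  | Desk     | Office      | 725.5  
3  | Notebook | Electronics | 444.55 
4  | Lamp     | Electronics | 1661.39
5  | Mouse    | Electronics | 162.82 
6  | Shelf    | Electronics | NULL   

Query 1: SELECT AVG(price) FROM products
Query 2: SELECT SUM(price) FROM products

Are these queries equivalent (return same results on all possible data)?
No, not equivalent

Query 1 returns: [(638.764,)]
Query 2 returns: [(3193.82,)]

Reason: AVG vs SUM give different aggregate values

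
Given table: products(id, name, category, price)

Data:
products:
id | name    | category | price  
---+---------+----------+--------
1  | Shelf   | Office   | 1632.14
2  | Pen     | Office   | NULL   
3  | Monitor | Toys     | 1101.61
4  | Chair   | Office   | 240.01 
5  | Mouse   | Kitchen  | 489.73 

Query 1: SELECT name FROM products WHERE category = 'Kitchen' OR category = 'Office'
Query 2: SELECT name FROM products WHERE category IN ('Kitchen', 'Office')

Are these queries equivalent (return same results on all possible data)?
Yes, equivalent

Both queries return: [('Chair',), ('Mouse',), ('Pen',), ('Shelf',)]

Reason: OR vs IN are equivalent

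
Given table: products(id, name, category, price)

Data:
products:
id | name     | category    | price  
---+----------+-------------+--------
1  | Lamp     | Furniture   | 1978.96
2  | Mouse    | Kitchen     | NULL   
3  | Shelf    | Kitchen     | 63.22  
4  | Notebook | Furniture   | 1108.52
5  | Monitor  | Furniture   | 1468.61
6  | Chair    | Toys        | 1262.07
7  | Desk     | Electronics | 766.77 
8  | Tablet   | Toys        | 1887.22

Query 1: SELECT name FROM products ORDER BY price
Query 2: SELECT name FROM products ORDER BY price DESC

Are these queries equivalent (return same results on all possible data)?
No, not equivalent

Query 1 returns: [('Mouse',), ('Shelf',), ('Desk',), ('Notebook',), ('Chair',), ('Monitor',), ('Tablet',), ('Lamp',)]
Query 2 returns: [('Lamp',), ('Tablet',), ('Monitor',), ('Chair',), ('Notebook',), ('Desk',), ('Shelf',), ('Mouse',)]

Reason: ASC vs DESC gives opposite ordering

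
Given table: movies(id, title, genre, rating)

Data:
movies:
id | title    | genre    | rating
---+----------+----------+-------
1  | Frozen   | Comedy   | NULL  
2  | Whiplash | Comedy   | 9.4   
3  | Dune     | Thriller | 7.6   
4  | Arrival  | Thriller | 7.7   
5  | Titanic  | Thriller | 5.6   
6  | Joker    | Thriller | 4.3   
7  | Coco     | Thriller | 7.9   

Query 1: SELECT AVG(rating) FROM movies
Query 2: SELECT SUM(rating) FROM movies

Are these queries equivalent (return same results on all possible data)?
No, not equivalent

Query 1 returns: [(7.083333333333333,)]
Query 2 returns: [(42.5,)]

Reason: AVG vs SUM give different aggregate values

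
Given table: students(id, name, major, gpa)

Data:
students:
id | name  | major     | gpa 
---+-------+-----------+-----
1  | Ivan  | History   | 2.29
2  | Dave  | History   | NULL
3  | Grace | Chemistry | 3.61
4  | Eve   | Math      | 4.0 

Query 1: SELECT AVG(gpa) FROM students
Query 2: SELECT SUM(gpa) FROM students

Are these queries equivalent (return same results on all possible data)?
No, not equivalent

Query 1 returns: [(3.3000000000000003,)]
Query 2 returns: [(9.9,)]

Reason: AVG vs SUM give different aggregate values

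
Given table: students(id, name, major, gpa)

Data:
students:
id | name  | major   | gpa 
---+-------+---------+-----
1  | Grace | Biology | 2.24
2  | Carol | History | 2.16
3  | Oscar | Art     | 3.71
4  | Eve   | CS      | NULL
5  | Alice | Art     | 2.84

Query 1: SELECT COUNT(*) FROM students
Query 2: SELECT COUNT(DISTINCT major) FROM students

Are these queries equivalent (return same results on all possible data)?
No, not equivalent

Query 1 returns: [(5,)]
Query 2 returns: [(4,)]

Reason: COUNT(*) counts rows, COUNT(DISTINCT major) counts unique majors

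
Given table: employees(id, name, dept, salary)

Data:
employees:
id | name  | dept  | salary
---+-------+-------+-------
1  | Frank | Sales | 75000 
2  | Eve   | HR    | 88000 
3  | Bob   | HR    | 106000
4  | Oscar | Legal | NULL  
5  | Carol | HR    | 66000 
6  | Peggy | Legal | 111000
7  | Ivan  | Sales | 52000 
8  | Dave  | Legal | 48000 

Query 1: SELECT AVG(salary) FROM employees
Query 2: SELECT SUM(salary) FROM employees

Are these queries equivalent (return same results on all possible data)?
No, not equivalent

Query 1 returns: [(78000.0,)]
Query 2 returns: [(546000,)]

Reason: AVG vs SUM give different aggregate values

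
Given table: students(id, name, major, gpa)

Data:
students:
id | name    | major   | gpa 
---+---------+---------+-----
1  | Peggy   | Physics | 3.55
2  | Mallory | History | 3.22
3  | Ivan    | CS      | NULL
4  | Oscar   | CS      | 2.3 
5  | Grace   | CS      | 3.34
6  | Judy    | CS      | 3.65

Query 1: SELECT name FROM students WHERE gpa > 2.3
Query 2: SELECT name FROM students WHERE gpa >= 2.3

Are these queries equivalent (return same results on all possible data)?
No, not equivalent

Query 1 returns: [('Peggy',), ('Mallory',), ('Grace',), ('Judy',)]
Query 2 returns: [('Peggy',), ('Mallory',), ('Oscar',), ('Grace',), ('Judy',)]

Reason: > vs >= gives different results when gpa = 2.3 exists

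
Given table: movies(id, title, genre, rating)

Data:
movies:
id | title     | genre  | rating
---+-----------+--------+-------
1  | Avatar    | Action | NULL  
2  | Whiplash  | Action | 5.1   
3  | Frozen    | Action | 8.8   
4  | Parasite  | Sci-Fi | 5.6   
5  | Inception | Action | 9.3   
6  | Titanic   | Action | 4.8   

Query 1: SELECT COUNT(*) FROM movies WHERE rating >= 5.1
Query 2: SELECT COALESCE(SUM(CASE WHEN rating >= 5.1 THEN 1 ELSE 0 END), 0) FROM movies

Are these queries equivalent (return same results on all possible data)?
Yes, equivalent

Both queries return: [(4,)]

Reason: COUNT with WHERE vs conditional SUM (COALESCE handles empty-table NULL)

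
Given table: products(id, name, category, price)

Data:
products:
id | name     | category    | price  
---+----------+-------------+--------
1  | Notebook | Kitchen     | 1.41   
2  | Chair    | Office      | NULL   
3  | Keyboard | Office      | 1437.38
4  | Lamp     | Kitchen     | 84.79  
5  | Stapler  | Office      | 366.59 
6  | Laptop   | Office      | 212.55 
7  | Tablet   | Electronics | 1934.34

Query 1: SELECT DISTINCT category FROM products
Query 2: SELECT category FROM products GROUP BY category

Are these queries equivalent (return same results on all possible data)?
Yes, equivalent

Both queries return: [('Electronics',), ('Kitchen',), ('Office',)]

Reason: Both get unique categorys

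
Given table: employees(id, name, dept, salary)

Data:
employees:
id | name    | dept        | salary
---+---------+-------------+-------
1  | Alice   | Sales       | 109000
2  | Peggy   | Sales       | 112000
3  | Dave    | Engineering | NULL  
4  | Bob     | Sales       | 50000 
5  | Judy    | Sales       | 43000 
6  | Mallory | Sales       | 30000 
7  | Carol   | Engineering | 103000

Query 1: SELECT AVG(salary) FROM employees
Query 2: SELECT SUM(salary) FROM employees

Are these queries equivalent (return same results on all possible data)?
No, not equivalent

Query 1 returns: [(74500.0,)]
Query 2 returns: [(447000,)]

Reason: AVG vs SUM give different aggregate values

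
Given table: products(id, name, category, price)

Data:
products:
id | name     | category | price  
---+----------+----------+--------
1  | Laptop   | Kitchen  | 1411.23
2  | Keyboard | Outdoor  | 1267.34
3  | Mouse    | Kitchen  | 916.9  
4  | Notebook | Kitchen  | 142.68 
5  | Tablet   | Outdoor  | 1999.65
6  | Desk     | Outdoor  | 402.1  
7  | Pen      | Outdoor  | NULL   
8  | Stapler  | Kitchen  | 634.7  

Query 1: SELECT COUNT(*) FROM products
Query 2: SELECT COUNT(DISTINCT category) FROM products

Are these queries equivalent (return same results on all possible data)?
No, not equivalent

Query 1 returns: [(8,)]
Query 2 returns: [(2,)]

Reason: COUNT(*) counts rows, COUNT(DISTINCT category) counts unique categorys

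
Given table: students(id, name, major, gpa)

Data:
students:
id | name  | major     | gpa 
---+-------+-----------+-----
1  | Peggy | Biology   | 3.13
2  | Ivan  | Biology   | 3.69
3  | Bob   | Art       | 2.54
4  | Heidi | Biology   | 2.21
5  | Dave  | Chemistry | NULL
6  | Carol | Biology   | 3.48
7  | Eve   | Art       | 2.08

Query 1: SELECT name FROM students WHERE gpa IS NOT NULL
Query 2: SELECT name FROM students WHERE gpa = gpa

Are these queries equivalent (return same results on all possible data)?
Yes, equivalent

Both queries return: [('Bob',), ('Carol',), ('Eve',), ('Heidi',), ('Ivan',), ('Peggy',)]

Reason: IS NOT NULL vs self-equality (both exclude NULLs)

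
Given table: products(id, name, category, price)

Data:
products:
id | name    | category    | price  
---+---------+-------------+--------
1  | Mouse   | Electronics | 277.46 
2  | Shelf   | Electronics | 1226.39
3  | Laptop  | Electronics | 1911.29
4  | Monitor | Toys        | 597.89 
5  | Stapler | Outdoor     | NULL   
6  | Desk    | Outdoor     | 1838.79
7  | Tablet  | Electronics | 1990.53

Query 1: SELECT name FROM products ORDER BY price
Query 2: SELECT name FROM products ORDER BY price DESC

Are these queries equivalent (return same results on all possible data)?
No, not equivalent

Query 1 returns: [('Stapler',), ('Mouse',), ('Monitor',), ('Shelf',), ('Desk',), ('Laptop',), ('Tablet',)]
Query 2 returns: [('Tablet',), ('Laptop',), ('Desk',), ('Shelf',), ('Monitor',), ('Mouse',), ('Stapler',)]

Reason: ASC vs DESC gives opposite ordering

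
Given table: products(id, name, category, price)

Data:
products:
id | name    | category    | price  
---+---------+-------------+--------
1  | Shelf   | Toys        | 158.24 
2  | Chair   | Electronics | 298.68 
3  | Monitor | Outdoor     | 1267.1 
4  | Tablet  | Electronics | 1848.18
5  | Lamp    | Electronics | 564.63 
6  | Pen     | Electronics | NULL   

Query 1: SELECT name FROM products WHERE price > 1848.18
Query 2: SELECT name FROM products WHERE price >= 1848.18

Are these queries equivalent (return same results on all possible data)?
No, not equivalent

Query 1 returns: []
Query 2 returns: [('Tablet',)]

Reason: > vs >= gives different results when price = 1848.18 exists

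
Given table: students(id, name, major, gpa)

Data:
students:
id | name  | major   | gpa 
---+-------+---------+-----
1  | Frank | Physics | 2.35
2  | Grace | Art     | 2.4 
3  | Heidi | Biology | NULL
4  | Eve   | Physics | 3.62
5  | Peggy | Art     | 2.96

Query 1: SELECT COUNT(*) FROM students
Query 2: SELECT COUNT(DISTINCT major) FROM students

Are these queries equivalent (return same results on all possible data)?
No, not equivalent

Query 1 returns: [(5,)]
Query 2 returns: [(3,)]

Reason: COUNT(*) counts rows, COUNT(DISTINCT major) counts unique majors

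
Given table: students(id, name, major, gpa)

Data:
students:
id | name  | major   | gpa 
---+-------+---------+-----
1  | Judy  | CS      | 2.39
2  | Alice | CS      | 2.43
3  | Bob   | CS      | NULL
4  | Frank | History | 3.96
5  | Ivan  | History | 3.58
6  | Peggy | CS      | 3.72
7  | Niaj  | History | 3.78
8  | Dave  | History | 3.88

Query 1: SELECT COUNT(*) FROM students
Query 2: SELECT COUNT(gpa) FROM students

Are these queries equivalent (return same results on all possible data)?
No, not equivalent

Query 1 returns: [(8,)]
Query 2 returns: [(7,)]

Reason: COUNT(*) includes NULLs, COUNT(column) excludes them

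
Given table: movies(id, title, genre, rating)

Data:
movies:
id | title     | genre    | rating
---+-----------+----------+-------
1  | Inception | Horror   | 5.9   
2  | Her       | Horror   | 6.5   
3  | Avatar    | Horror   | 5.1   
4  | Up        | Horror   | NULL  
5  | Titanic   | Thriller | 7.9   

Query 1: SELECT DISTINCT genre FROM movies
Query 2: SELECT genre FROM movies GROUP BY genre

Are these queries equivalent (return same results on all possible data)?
Yes, equivalent

Both queries return: [('Horror',), ('Thriller',)]

Reason: Both get unique genres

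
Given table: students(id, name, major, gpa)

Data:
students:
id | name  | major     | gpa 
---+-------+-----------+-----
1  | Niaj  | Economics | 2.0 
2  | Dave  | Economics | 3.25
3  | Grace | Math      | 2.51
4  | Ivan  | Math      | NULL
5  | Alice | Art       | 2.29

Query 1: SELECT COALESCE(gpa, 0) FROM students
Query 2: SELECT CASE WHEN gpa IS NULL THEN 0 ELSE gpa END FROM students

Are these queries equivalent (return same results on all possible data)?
Yes, equivalent

Both queries return: [(0,), (2.0,), (2.29,), (2.51,), (3.25,)]

Reason: COALESCE vs CASE for NULL handling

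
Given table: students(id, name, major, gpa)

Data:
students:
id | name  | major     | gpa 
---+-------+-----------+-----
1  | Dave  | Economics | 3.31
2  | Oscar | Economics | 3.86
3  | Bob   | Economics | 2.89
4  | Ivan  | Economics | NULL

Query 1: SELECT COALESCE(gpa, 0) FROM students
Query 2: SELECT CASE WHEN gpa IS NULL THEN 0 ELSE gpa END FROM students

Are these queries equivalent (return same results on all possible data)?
Yes, equivalent

Both queries return: [(0,), (2.89,), (3.31,), (3.86,)]

Reason: COALESCE vs CASE for NULL handling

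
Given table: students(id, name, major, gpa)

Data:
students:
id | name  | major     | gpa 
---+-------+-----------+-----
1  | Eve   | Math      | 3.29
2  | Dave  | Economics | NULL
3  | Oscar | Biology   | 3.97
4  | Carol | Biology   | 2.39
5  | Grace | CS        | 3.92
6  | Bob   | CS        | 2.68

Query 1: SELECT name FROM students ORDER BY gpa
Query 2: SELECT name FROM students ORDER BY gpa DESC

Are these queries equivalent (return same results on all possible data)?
No, not equivalent

Query 1 returns: [('Dave',), ('Carol',), ('Bob',), ('Eve',), ('Grace',), ('Oscar',)]
Query 2 returns: [('Oscar',), ('Grace',), ('Eve',), ('Bob',), ('Carol',), ('Dave',)]

Reason: ASC vs DESC gives opposite ordering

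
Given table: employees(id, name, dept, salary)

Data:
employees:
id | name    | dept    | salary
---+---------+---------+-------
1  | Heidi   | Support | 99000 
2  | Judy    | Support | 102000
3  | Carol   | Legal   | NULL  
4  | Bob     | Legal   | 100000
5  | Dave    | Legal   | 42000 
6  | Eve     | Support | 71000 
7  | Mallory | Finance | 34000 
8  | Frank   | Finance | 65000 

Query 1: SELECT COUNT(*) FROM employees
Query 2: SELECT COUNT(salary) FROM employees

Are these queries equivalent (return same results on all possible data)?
No, not equivalent

Query 1 returns: [(8,)]
Query 2 returns: [(7,)]

Reason: COUNT(*) includes NULLs, COUNT(column) excludes them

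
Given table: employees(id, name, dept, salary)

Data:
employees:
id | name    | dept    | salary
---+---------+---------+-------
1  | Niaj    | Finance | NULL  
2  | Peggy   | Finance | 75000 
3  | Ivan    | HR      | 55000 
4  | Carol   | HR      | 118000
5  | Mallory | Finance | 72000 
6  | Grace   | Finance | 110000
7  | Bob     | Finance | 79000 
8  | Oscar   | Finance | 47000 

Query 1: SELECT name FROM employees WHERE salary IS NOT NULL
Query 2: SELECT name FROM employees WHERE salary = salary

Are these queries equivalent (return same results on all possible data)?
Yes, equivalent

Both queries return: [('Bob',), ('Carol',), ('Grace',), ('Ivan',), ('Mallory',), ('Oscar',), ('Peggy',)]

Reason: IS NOT NULL vs self-equality (both exclude NULLs)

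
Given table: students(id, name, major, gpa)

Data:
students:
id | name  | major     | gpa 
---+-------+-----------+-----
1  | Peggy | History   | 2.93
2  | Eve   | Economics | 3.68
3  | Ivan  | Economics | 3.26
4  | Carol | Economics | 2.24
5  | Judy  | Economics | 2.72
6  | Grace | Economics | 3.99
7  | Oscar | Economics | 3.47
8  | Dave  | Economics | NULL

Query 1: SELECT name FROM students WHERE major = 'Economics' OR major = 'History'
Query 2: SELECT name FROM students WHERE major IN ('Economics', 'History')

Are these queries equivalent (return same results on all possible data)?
Yes, equivalent

Both queries return: [('Carol',), ('Dave',), ('Eve',), ('Grace',), ('Ivan',), ('Judy',), ('Oscar',), ('Peggy',)]

Reason: OR vs IN are equivalent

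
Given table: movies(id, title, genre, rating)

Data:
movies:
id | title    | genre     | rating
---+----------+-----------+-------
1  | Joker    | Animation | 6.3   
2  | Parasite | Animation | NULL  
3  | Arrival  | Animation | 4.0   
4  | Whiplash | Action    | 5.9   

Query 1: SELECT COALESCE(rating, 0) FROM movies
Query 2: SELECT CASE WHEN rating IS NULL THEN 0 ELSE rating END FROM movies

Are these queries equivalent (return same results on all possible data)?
Yes, equivalent

Both queries return: [(0,), (4.0,), (5.9,), (6.3,)]

Reason: COALESCE vs CASE for NULL handling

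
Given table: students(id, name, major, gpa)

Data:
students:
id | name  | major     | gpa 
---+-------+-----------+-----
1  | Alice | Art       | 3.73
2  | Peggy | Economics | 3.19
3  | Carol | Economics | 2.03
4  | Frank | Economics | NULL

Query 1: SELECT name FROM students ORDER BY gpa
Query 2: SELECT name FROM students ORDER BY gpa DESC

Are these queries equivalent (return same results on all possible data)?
No, not equivalent

Query 1 returns: [('Frank',), ('Carol',), ('Peggy',), ('Alice',)]
Query 2 returns: [('Alice',), ('Peggy',), ('Carol',), ('Frank',)]

Reason: ASC vs DESC gives opposite ordering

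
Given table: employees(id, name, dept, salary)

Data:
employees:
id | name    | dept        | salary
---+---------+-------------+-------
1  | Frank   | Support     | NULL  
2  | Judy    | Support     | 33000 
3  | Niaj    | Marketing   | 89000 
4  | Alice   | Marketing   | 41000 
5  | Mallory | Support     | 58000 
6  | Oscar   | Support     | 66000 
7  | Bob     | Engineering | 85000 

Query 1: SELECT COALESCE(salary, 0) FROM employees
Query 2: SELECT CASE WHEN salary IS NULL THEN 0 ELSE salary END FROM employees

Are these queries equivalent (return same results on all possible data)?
Yes, equivalent

Both queries return: [(0,), (33000,), (41000,), (58000,), (66000,), (85000,), (89000,)]

Reason: COALESCE vs CASE for NULL handling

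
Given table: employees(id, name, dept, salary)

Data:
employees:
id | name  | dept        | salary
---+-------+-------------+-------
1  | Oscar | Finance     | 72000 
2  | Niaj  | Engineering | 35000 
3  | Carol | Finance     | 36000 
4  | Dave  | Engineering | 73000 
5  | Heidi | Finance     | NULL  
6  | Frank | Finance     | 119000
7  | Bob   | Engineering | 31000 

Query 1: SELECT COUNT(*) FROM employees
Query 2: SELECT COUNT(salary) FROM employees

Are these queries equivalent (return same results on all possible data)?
No, not equivalent

Query 1 returns: [(7,)]
Query 2 returns: [(6,)]

Reason: COUNT(*) includes NULLs, COUNT(column) excludes them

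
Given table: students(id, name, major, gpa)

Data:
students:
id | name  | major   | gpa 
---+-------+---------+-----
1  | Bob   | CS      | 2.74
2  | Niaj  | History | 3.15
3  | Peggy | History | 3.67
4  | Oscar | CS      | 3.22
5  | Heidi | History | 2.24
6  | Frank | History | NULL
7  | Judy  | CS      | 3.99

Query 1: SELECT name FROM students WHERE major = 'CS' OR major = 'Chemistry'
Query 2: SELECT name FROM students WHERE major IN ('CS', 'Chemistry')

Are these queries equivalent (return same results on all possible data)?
Yes, equivalent

Both queries return: [('Bob',), ('Judy',), ('Oscar',)]

Reason: OR vs IN are equivalent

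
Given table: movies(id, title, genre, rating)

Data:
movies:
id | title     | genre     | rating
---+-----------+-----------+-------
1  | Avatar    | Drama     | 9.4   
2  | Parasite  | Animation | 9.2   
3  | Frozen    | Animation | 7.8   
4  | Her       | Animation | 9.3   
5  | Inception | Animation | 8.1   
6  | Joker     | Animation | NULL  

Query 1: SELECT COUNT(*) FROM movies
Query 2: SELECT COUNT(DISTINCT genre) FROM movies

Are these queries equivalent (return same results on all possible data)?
No, not equivalent

Query 1 returns: [(6,)]
Query 2 returns: [(2,)]

Reason: COUNT(*) counts rows, COUNT(DISTINCT genre) counts unique genres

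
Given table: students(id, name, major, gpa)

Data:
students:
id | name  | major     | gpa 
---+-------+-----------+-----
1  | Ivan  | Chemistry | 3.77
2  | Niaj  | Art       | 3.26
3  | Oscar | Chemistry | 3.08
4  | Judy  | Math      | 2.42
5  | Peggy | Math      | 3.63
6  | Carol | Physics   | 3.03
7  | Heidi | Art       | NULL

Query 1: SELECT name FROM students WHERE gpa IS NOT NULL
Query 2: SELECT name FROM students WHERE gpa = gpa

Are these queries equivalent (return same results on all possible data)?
Yes, equivalent

Both queries return: [('Carol',), ('Ivan',), ('Judy',), ('Niaj',), ('Oscar',), ('Peggy',)]

Reason: IS NOT NULL vs self-equality (both exclude NULLs)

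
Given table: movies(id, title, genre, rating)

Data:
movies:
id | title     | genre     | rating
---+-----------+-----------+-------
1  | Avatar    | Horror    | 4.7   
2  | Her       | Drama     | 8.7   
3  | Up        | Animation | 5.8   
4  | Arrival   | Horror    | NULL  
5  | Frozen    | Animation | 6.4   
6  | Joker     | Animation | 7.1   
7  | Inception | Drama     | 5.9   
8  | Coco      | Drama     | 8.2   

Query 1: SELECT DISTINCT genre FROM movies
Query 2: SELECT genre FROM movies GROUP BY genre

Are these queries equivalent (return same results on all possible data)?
Yes, equivalent

Both queries return: [('Animation',), ('Drama',), ('Horror',)]

Reason: Both get unique genres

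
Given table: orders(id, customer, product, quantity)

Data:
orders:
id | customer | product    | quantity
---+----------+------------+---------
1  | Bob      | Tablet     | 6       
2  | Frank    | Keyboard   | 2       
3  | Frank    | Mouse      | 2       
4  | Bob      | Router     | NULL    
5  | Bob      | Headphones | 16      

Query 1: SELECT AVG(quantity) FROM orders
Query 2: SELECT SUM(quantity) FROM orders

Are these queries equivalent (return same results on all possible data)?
No, not equivalent

Query 1 returns: [(6.5,)]
Query 2 returns: [(26,)]

Reason: AVG vs SUM give different aggregate values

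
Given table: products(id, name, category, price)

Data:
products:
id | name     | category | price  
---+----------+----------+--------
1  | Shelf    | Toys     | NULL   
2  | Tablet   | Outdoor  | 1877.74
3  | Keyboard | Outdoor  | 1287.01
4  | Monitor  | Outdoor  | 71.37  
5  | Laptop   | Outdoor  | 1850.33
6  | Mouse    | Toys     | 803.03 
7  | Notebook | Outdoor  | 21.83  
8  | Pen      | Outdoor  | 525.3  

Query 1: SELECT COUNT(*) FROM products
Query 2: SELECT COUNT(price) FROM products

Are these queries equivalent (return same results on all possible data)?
No, not equivalent

Query 1 returns: [(8,)]
Query 2 returns: [(7,)]

Reason: COUNT(*) includes NULLs, COUNT(column) excludes them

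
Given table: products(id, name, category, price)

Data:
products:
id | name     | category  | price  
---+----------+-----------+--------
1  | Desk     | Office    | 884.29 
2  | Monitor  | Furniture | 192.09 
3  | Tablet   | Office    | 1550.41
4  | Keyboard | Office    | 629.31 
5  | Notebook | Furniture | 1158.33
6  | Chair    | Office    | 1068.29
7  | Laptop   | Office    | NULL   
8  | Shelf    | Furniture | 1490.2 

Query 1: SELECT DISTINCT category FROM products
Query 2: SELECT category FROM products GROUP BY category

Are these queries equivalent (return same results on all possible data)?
Yes, equivalent

Both queries return: [('Furniture',), ('Office',)]

Reason: Both get unique categorys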